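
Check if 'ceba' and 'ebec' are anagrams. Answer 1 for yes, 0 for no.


Sort characters of 'ceba': 'abce'
Sort characters of 'ebec': 'bcee'
Sorted forms differ -> they are NOT anagrams
Result: 0

0


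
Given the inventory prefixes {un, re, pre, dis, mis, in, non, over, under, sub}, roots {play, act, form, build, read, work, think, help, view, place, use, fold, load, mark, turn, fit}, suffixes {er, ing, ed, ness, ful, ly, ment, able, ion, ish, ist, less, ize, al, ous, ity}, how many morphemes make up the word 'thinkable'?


Segmenting 'thinkable' against the inventory:
  'think' -> root (morpheme 1)
  'able' -> suffix (morpheme 2)
Total morphemes: 2

2


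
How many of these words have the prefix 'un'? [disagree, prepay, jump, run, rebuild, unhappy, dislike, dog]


Checking each word for prefix 'un':
  'disagree' -> no (count: 0)
  'prepay' -> no (count: 0)
  'jump' -> no (count: 0)
  'run' -> no (count: 0)
  'rebuild' -> no (count: 0)
  'unhappy' -> YES, starts with 'un' (count: 1)
  'dislike' -> no (count: 1)
  'dog' -> no (count: 1)
Total with prefix 'un': 1

1


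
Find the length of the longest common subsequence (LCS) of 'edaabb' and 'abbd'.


DP table for LCS of 'edaabb' and 'abbd':
       a  b  b  d
    0  0  0  0  0
  e 0  0  0  0  0
  d 0  0  0  0  1
  a 0  1  1  1  1
  a 0  1  1  1  1
  b 0  1  2  2  2
  b 0  1  2  3  3
LCS: 'abb'
LCS length = 3

3


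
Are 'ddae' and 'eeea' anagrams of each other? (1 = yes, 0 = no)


Sort characters of 'ddae': 'adde'
Sort characters of 'eeea': 'aeee'
Sorted forms differ -> they are NOT anagrams
Result: 0

0


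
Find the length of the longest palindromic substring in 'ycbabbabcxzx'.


Scanning 'ycbabbabcxzx' for palindromic substrings.
Substring at positions 1-8: 'cbabbabc'.
Check: reverse('cbabbabc') = 'cbabbabc' -> palindrome confirmed.
Neighbouring characters ('y' / 'x') break symmetry, so it cannot extend further.
No longer palindromic substring exists; longest length = 8

8


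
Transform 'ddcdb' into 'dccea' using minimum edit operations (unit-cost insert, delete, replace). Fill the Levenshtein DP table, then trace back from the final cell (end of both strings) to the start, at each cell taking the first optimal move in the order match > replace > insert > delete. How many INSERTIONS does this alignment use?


Edit distance = 3. Backtracking from cell (5, 5) with preference match > replace > insert > delete,
then listing the resulting alignment 'ddcdb' -> 'dccea' left to right:
  Step 1: keep 'd'
  Step 2: replace d->c
  Step 3: keep 'c'
  Step 4: replace d->e
  Step 5: replace b->a
Total insertions: 0

0


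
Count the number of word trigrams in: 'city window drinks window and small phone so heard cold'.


Word trigrams from [10] words:
  Trigram 1: (city window drinks)
  Trigram 2: (window drinks window)
  Trigram 3: (drinks window and)
  Trigram 4: (window and small)
  Trigram 5: (and small phone)
  Trigram 6: (small phone so)
  Trigram 7: (phone so heard)
  Trigram 8: (so heard cold)
Total word trigrams: 10 - 2 = 8

8


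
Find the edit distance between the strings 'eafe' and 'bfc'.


Building DP table for s1='eafe' (len 4) and s2='bfc' (len 3):
       b  f  c
    0  1  2  3
  e 1  1  2  3
  a 2  2  2  3
  f 3  3  2  3
  e 4  4  3  3
Edit distance = dp[4][3] = 3

3


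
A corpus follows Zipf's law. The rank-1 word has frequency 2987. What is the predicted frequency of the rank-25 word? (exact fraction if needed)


Zipf's law: freq(rank) = f1 / rank
f1 = 2987, rank = 25
freq = 2987 / 25
GCD(2987, 25) = 1
Simplified: 2987/25

2987/25


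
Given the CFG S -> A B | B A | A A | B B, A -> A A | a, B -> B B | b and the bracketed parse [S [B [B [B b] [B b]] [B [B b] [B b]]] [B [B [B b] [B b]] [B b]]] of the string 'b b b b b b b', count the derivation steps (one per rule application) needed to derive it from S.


Every bracketed nonterminal node [X ...] in the tree is produced by exactly one rule application.
Reading the tree off as a leftmost derivation:
  Step 1: S  =>  B B   (applied S -> B B)
  Step 2: B B  =>  B B B   (applied B -> B B)
  Step 3: B B B  =>  B B B B   (applied B -> B B)
  Step 4: B B B B  =>  b B B B   (applied B -> b)
  Step 5: b B B B  =>  b b B B   (applied B -> b)
  Step 6: b b B B  =>  b b B B B   (applied B -> B B)
  Step 7: b b B B B  =>  b b b B B   (applied B -> b)
  Step 8: b b b B B  =>  b b b b B   (applied B -> b)
  Step 9: b b b b B  =>  b b b b B B   (applied B -> B B)
  Step 10: b b b b B B  =>  b b b b B B B   (applied B -> B B)
  Step 11: b b b b B B B  =>  b b b b b B B   (applied B -> b)
  Step 12: b b b b b B B  =>  b b b b b b B   (applied B -> b)
  Step 13: b b b b b b B  =>  b b b b b b b   (applied B -> b)
Final yield: b b b b b b b
Total rewrite steps: 13

13


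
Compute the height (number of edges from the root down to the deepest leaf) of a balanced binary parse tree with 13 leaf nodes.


In a balanced binary tree with n leaves the deepest leaf is ceil(log2(n)) edges below the root.
log2(13) = 3.7004
ceil(3.7004) = 4
height (edges) = 4

4


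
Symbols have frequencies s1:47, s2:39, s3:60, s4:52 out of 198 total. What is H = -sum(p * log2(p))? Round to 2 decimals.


Computing entropy H = -sum(p_i * log2(p_i)):
  s1: p = 47/198 = 0.2374, -p*log2(p) = 0.4925
  s2: p = 39/198 = 0.1970, -p*log2(p) = 0.4617
  s3: p = 60/198 = 0.3030, -p*log2(p) = 0.5220
  s4: p = 52/198 = 0.2626, -p*log2(p) = 0.5066
H = sum of terms = 1.9828
Rounded to 2 decimals: 1.98

1.98


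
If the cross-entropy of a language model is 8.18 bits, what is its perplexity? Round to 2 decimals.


Perplexity formula: PP = 2^H
H = 8.18
PP = 2^8.18
Decompose: 2^8.18 = 2^8 * 2^0.18
2^8 = 256, 2^0.18 ~ 1.1328839
PP ~ 256 * 1.1328839 = 290.0182784
Rounded to 2 decimals: 290.02

290.02


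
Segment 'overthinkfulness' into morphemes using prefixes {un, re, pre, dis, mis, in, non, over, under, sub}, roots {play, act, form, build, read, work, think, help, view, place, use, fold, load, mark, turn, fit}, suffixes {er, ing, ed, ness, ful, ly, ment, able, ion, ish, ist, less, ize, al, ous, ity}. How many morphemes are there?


Segmenting 'overthinkfulness' against the inventory:
  'over' -> prefix (morpheme 1)
  'think' -> root (morpheme 2)
  'ful' -> suffix (morpheme 3)
  'ness' -> suffix (morpheme 4)
Total morphemes: 4

4


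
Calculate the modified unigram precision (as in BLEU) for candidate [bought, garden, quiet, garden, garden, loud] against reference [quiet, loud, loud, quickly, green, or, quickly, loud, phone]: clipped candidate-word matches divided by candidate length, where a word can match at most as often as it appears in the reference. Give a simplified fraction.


Reference word counts: {'green': 1, 'loud': 3, 'or': 1, 'phone': 1, 'quickly': 2, 'quiet': 1}
Checking each candidate word (with clipping):
  'bought' -> not in reference -> no match (matches: 0)
  'garden' -> not in reference -> no match (matches: 0)
  'quiet' -> in reference (ref count 1, used 1/1) -> match (matches: 1)
  'garden' -> not in reference -> no match (matches: 1)
  'garden' -> not in reference -> no match (matches: 1)
  'loud' -> in reference (ref count 3, used 1/3) -> match (matches: 2)
Clipped matches: 2, Candidate length: 6
Precision = 2/6 = 1/3

1/3


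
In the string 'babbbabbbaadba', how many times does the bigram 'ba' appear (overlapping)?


Scanning 'babbbabbbaadba' for bigram 'ba':
  Position 0: 'ba' -> MATCH
  Position 1: 'ab' -> no
  Position 2: 'bb' -> no
  Position 3: 'bb' -> no
  Position 4: 'ba' -> MATCH
  Position 5: 'ab' -> no
  Position 6: 'bb' -> no
  Position 7: 'bb' -> no
  Position 8: 'ba' -> MATCH
  Position 9: 'aa' -> no
  Position 10: 'ad' -> no
  Position 11: 'db' -> no
  Position 12: 'ba' -> MATCH
Total matches: 4

4


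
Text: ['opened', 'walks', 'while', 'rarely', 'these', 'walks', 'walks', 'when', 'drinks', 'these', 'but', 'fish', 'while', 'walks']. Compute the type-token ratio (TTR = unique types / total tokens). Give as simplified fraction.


Tokens: 14
Unique types: ('but', 'drinks', 'fish', 'opened', 'rarely', 'these', 'walks', 'when', 'while') = 9
TTR = 9/14
Already in lowest terms.

9/14


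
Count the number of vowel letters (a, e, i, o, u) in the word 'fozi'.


Scanning each character of 'fozi':
  Position 1: 'f' -> consonant (running count: 0)
  Position 2: 'o' -> vowel (running count: 1)
  Position 3: 'z' -> consonant (running count: 1)
  Position 4: 'i' -> vowel (running count: 2)
Total vowels: 2

2


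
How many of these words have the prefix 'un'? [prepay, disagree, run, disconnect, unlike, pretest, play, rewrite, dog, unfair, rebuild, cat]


Checking each word for prefix 'un':
  'prepay' -> no (count: 0)
  'disagree' -> no (count: 0)
  'run' -> no (count: 0)
  'disconnect' -> no (count: 0)
  'unlike' -> YES, starts with 'un' (count: 1)
  'pretest' -> no (count: 1)
  'play' -> no (count: 1)
  'rewrite' -> no (count: 1)
  'dog' -> no (count: 1)
  'unfair' -> YES, starts with 'un' (count: 2)
  'rebuild' -> no (count: 2)
  'cat' -> no (count: 2)
Total with prefix 'un': 2

2


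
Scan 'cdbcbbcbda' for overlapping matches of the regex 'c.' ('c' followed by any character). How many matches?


Pattern: c. means 'c' followed by any character.
Scanning 'cdbcbbcbda' position-by-position:
  Pos 0: window 'cd' -> MATCH
  Pos 1: window 'db' -> no
  Pos 2: window 'bc' -> no
  Pos 3: window 'cb' -> MATCH
  Pos 4: window 'bb' -> no
  Pos 5: window 'bc' -> no
  Pos 6: window 'cb' -> MATCH
  Pos 7: window 'bd' -> no
  Pos 8: window 'da' -> no
  Pos 9: window 'a' -> no
Total matches: 3

3


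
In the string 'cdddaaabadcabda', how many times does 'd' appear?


Scanning 'cdddaaabadcabda' for 'd':
  Position 1: 'd' -> MATCH (count: 1)
  Position 2: 'd' -> MATCH (count: 2)
  Position 3: 'd' -> MATCH (count: 3)
  Position 9: 'd' -> MATCH (count: 4)
  Position 13: 'd' -> MATCH (count: 5)
Total occurrences of 'd': 5

5


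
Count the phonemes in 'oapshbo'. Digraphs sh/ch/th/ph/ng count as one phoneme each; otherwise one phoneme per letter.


Parsing 'oapshbo' greedily, digraphs first:
  'o' -> vowel phoneme (phonemes so far: 1)
  'a' -> vowel phoneme (phonemes so far: 2)
  'p' -> consonant phoneme (phonemes so far: 3)
  'sh' -> digraph (1 consonant phoneme) (phonemes so far: 4)
  'b' -> consonant phoneme (phonemes so far: 5)
  'o' -> vowel phoneme (phonemes so far: 6)
Total phonemes: 6

6


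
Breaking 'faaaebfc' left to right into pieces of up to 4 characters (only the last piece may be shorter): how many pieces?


'faaaebfc' has 8 characters.
Chunking with max size 4:
  Chunk 1: 'faaa' (positions 0-3)
  Chunk 2: 'ebfc' (positions 4-7)
Total chunks: ceil(8 / 4) = 2

2


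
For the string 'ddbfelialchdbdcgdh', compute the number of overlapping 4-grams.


String 'ddbfelialchdbdcgdh' has length L = 18.
Number of overlapping n-grams = L - n + 1
Substituting: 18 - 4 + 1 = 15

15


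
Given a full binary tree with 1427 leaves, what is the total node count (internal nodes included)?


Leaf nodes (terminals): 1427
Internal nodes = n - 1 = 1427 - 1 = 1426
Total = leaves + internal = 1427 + 1426 = 2853

2853


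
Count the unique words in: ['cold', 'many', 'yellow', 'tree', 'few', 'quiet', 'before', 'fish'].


Listing all tokens and tracking unique types:
  Token 1: 'cold' -> NEW (unique so far: 1)
  Token 2: 'many' -> NEW (unique so far: 2)
  Token 3: 'yellow' -> NEW (unique so far: 3)
  Token 4: 'tree' -> NEW (unique so far: 4)
  Token 5: 'few' -> NEW (unique so far: 5)
  Token 6: 'quiet' -> NEW (unique so far: 6)
  Token 7: 'before' -> NEW (unique so far: 7)
  Token 8: 'fish' -> NEW (unique so far: 8)
Unique types: ('before', 'cold', 'few', 'fish', 'many', 'quiet', 'tree', 'yellow')
Vocabulary size: 8

8


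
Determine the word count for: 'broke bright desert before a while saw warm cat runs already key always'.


Counting words by splitting on spaces:
  Word 1: 'broke'
  Word 2: 'bright'
  Word 3: 'desert'
  Word 4: 'before'
  Word 5: 'a'
  Word 6: 'while'
  Word 7: 'saw'
  Word 8: 'warm'
  Word 9: 'cat'
  Word 10: 'runs'
  Word 11: 'already'
  Word 12: 'key'
  Word 13: 'always'
Total words: 13

13


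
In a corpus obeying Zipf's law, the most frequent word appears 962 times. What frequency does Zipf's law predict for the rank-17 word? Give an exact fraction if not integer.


Zipf's law: freq(rank) = f1 / rank
f1 = 962, rank = 17
freq = 962 / 17
GCD(962, 17) = 1
Simplified: 962/17

962/17


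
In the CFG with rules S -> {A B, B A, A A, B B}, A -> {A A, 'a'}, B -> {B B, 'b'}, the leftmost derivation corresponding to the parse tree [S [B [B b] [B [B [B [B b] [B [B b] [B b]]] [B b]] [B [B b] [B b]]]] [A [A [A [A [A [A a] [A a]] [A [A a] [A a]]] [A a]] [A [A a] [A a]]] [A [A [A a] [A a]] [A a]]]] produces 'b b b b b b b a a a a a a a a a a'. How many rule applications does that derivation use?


Every bracketed nonterminal node [X ...] in the tree is produced by exactly one rule application.
Reading the tree off as a leftmost derivation:
  Step 1: S  =>  B A   (applied S -> B A)
  Step 2: B A  =>  B B A   (applied B -> B B)
  Step 3: B B A  =>  b B A   (applied B -> b)
  Step 4: b B A  =>  b B B A   (applied B -> B B)
  Step 5: b B B A  =>  b B B B A   (applied B -> B B)
  Step 6: b B B B A  =>  b B B B B A   (applied B -> B B)
  Step 7: b B B B B A  =>  b b B B B A   (applied B -> b)
  Step 8: b b B B B A  =>  b b B B B B A   (applied B -> B B)
  Step 9: b b B B B B A  =>  b b b B B B A   (applied B -> b)
  Step 10: b b b B B B A  =>  b b b b B B A   (applied B -> b)
  Step 11: b b b b B B A  =>  b b b b b B A   (applied B -> b)
  Step 12: b b b b b B A  =>  b b b b b B B A   (applied B -> B B)
  Step 13: b b b b b B B A  =>  b b b b b b B A   (applied B -> b)
  Step 14: b b b b b b B A  =>  b b b b b b b A   (applied B -> b)
  Step 15: b b b b b b b A  =>  b b b b b b b A A   (applied A -> A A)
  Step 16: b b b b b b b A A  =>  b b b b b b b A A A   (applied A -> A A)
  Step 17: b b b b b b b A A A  =>  b b b b b b b A A A A   (applied A -> A A)
  Step 18: b b b b b b b A A A A  =>  b b b b b b b A A A A A   (applied A -> A A)
  Step 19: b b b b b b b A A A A A  =>  b b b b b b b A A A A A A   (applied A -> A A)
  Step 20: b b b b b b b A A A A A A  =>  b b b b b b b a A A A A A   (applied A -> a)
  Step 21: b b b b b b b a A A A A A  =>  b b b b b b b a a A A A A   (applied A -> a)
  Step 22: b b b b b b b a a A A A A  =>  b b b b b b b a a A A A A A   (applied A -> A A)
  Step 23: b b b b b b b a a A A A A A  =>  b b b b b b b a a a A A A A   (applied A -> a)
  Step 24: b b b b b b b a a a A A A A  =>  b b b b b b b a a a a A A A   (applied A -> a)
  Step 25: b b b b b b b a a a a A A A  =>  b b b b b b b a a a a a A A   (applied A -> a)
  Step 26: b b b b b b b a a a a a A A  =>  b b b b b b b a a a a a A A A   (applied A -> A A)
  Step 27: b b b b b b b a a a a a A A A  =>  b b b b b b b a a a a a a A A   (applied A -> a)
  Step 28: b b b b b b b a a a a a a A A  =>  b b b b b b b a a a a a a a A   (applied A -> a)
  Step 29: b b b b b b b a a a a a a a A  =>  b b b b b b b a a a a a a a A A   (applied A -> A A)
  Step 30: b b b b b b b a a a a a a a A A  =>  b b b b b b b a a a a a a a A A A   (applied A -> A A)
  Step 31: b b b b b b b a a a a a a a A A A  =>  b b b b b b b a a a a a a a a A A   (applied A -> a)
  Step 32: b b b b b b b a a a a a a a a A A  =>  b b b b b b b a a a a a a a a a A   (applied A -> a)
  Step 33: b b b b b b b a a a a a a a a a A  =>  b b b b b b b a a a a a a a a a a   (applied A -> a)
Final yield: b b b b b b b a a a a a a a a a a
Total rewrite steps: 33

33


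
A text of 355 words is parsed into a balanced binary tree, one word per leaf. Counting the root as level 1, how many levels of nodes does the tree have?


In a balanced binary tree with n leaves the deepest leaf is ceil(log2(n)) edges below the root,
so counting node levels inclusive of root and leaves gives ceil(log2(n)) + 1 levels.
log2(355) = 8.4717
ceil(8.4717) = 9
levels = 9 + 1 = 10

10


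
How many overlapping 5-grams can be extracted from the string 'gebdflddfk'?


String 'gebdflddfk' has length L = 10.
Number of overlapping n-grams = L - n + 1
Substituting: 10 - 5 + 1 = 6

6


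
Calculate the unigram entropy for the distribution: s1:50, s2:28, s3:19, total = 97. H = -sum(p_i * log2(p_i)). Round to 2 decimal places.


Computing entropy H = -sum(p_i * log2(p_i)):
  s1: p = 50/97 = 0.5155, -p*log2(p) = 0.4928
  s2: p = 28/97 = 0.2887, -p*log2(p) = 0.5174
  s3: p = 19/97 = 0.1959, -p*log2(p) = 0.4607
H = sum of terms = 1.4709
Rounded to 2 decimals: 1.47

1.47


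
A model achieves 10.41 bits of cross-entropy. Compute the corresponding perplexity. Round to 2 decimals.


Perplexity formula: PP = 2^H
H = 10.41
PP = 2^10.41
Decompose: 2^10.41 = 2^10 * 2^0.41
2^10 = 1024, 2^0.41 ~ 1.3286858
PP ~ 1024 * 1.3286858 = 1360.5742592
Rounded to 2 decimals: 1360.57

1360.57


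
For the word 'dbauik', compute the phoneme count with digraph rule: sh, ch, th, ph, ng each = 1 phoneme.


Parsing 'dbauik' greedily, digraphs first:
  'd' -> consonant phoneme (phonemes so far: 1)
  'b' -> consonant phoneme (phonemes so far: 2)
  'a' -> vowel phoneme (phonemes so far: 3)
  'u' -> vowel phoneme (phonemes so far: 4)
  'i' -> vowel phoneme (phonemes so far: 5)
  'k' -> consonant phoneme (phonemes so far: 6)
Total phonemes: 6

6


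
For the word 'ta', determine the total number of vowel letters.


Scanning each character of 'ta':
  Position 1: 't' -> consonant (running count: 0)
  Position 2: 'a' -> vowel (running count: 1)
Total vowels: 1

1


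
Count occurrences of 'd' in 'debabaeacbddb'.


Scanning 'debabaeacbddb' for 'd':
  Position 0: 'd' -> MATCH (count: 1)
  Position 10: 'd' -> MATCH (count: 2)
  Position 11: 'd' -> MATCH (count: 3)
Total occurrences of 'd': 3

3


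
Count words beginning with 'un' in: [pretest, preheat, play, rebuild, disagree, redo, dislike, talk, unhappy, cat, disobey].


Checking each word for prefix 'un':
  'pretest' -> no (count: 0)
  'preheat' -> no (count: 0)
  'play' -> no (count: 0)
  'rebuild' -> no (count: 0)
  'disagree' -> no (count: 0)
  'redo' -> no (count: 0)
  'dislike' -> no (count: 0)
  'talk' -> no (count: 0)
  'unhappy' -> YES, starts with 'un' (count: 1)
  'cat' -> no (count: 1)
  'disobey' -> no (count: 1)
Total with prefix 'un': 1

1


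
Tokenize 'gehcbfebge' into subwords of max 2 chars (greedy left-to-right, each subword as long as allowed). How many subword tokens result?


'gehcbfebge' has 10 characters.
Chunking with max size 2:
  Chunk 1: 'ge' (positions 0-1)
  Chunk 2: 'hc' (positions 2-3)
  Chunk 3: 'bf' (positions 4-5)
  Chunk 4: 'eb' (positions 6-7)
  Chunk 5: 'ge' (positions 8-9)
Total chunks: ceil(10 / 2) = 5

5


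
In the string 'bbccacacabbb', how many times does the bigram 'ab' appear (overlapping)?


Scanning 'bbccacacabbb' for bigram 'ab':
  Position 0: 'bb' -> no
  Position 1: 'bc' -> no
  Position 2: 'cc' -> no
  Position 3: 'ca' -> no
  Position 4: 'ac' -> no
  Position 5: 'ca' -> no
  Position 6: 'ac' -> no
  Position 7: 'ca' -> no
  Position 8: 'ab' -> MATCH
  Position 9: 'bb' -> no
  Position 10: 'bb' -> no
Total matches: 1

1


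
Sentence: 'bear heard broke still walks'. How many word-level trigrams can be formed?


Word trigrams from [5] words:
  Trigram 1: (bear heard broke)
  Trigram 2: (heard broke still)
  Trigram 3: (broke still walks)
Total word trigrams: 5 - 2 = 3

3


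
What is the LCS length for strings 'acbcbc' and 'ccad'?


DP table for LCS of 'acbcbc' and 'ccad':
       c  c  a  d
    0  0  0  0  0
  a 0  0  0  1  1
  c 0  1  1  1  1
  b 0  1  1  1  1
  c 0  1  2  2  2
  b 0  1  2  2  2
  c 0  1  2  2  2
LCS: 'cc'
LCS length = 2

2


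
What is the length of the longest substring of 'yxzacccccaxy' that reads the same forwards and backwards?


Scanning 'yxzacccccaxy' for palindromic substrings.
Substring at positions 3-9: 'accccca'.
Check: reverse('accccca') = 'accccca' -> palindrome confirmed.
Neighbouring characters ('z' / 'x') break symmetry, so it cannot extend further.
No longer palindromic substring exists; longest length = 7

7


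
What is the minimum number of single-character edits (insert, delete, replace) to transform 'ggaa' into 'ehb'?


Building DP table for s1='ggaa' (len 4) and s2='ehb' (len 3):
       e  h  b
    0  1  2  3
  g 1  1  2  3
  g 2  2  2  3
  a 3  3  3  3
  a 4  4  4  4
Edit distance = dp[4][3] = 4

4


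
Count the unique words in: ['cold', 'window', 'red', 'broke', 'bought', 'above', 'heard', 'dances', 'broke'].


Listing all tokens and tracking unique types:
  Token 1: 'cold' -> NEW (unique so far: 1)
  Token 2: 'window' -> NEW (unique so far: 2)
  Token 3: 'red' -> NEW (unique so far: 3)
  Token 4: 'broke' -> NEW (unique so far: 4)
  Token 5: 'bought' -> NEW (unique so far: 5)
  Token 6: 'above' -> NEW (unique so far: 6)
  Token 7: 'heard' -> NEW (unique so far: 7)
  Token 8: 'dances' -> NEW (unique so far: 8)
  Token 9: 'broke' -> duplicate (unique so far: 8)
Unique types: ('above', 'bought', 'broke', 'cold', 'dances', 'heard', 'red', 'window')
Vocabulary size: 8

8


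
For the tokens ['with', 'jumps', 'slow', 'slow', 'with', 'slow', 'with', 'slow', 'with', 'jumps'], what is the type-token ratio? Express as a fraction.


Tokens: 10
Unique types: ('jumps', 'slow', 'with') = 3
TTR = 3/10
Already in lowest terms.

3/10


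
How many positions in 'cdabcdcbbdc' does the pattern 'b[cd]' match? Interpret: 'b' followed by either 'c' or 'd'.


Pattern: b[cd] means 'b' followed by either 'c' or 'd'.
Scanning 'cdabcdcbbdc' position-by-position:
  Pos 0: window 'cd' -> no
  Pos 1: window 'da' -> no
  Pos 2: window 'ab' -> no
  Pos 3: window 'bc' -> MATCH
  Pos 4: window 'cd' -> no
  Pos 5: window 'dc' -> no
  Pos 6: window 'cb' -> no
  Pos 7: window 'bb' -> no
  Pos 8: window 'bd' -> MATCH
  Pos 9: window 'dc' -> no
  Pos 10: window 'c' -> no
Total matches: 2

2


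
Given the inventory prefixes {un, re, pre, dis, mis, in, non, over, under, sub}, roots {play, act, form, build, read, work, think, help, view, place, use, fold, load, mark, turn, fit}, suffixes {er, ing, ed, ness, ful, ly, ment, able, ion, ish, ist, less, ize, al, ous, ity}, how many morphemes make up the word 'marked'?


Segmenting 'marked' against the inventory:
  'mark' -> root (morpheme 1)
  'ed' -> suffix (morpheme 2)
Total morphemes: 2

2


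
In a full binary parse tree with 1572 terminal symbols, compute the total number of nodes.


Leaf nodes (terminals): 1572
Internal nodes = n - 1 = 1572 - 1 = 1571
Total = leaves + internal = 1572 + 1571 = 3143

3143


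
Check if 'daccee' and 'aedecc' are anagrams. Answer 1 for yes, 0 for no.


Sort characters of 'daccee': 'accdee'
Sort characters of 'aedecc': 'accdee'
Sorted forms match -> they ARE anagrams
Result: 1

1


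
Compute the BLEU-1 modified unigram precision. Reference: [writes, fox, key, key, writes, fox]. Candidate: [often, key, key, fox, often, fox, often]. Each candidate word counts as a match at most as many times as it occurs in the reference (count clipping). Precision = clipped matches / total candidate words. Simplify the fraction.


Reference word counts: {'fox': 2, 'key': 2, 'writes': 2}
Checking each candidate word (with clipping):
  'often' -> not in reference -> no match (matches: 0)
  'key' -> in reference (ref count 2, used 1/2) -> match (matches: 1)
  'key' -> in reference (ref count 2, used 2/2) -> match (matches: 2)
  'fox' -> in reference (ref count 2, used 1/2) -> match (matches: 3)
  'often' -> not in reference -> no match (matches: 3)
  'fox' -> in reference (ref count 2, used 2/2) -> match (matches: 4)
  'often' -> not in reference -> no match (matches: 4)
Clipped matches: 4, Candidate length: 7
Precision = 4/7

4/7


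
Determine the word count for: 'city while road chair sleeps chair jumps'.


Counting words by splitting on spaces:
  Word 1: 'city'
  Word 2: 'while'
  Word 3: 'road'
  Word 4: 'chair'
  Word 5: 'sleeps'
  Word 6: 'chair'
  Word 7: 'jumps'
Total words: 7

7


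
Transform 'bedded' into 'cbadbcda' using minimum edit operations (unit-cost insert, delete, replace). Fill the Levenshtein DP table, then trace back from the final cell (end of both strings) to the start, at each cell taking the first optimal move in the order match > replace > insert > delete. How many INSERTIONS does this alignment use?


Edit distance = 5. Backtracking from cell (6, 8) with preference match > replace > insert > delete,
then listing the resulting alignment 'bedded' -> 'cbadbcda' left to right:
  Step 1: insert 'c' [insertion #1]
  Step 2: keep 'b'
  Step 3: replace e->a
  Step 4: keep 'd'
  Step 5: replace d->b
  Step 6: replace e->c
  Step 7: keep 'd'
  Step 8: insert 'a' [insertion #2]
Total insertions: 2

2


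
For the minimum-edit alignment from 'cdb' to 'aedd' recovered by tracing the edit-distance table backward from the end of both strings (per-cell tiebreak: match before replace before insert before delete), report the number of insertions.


Edit distance = 3. Backtracking from cell (3, 4) with preference match > replace > insert > delete,
then listing the resulting alignment 'cdb' -> 'aedd' left to right:
  Step 1: insert 'a' [insertion #1]
  Step 2: replace c->e
  Step 3: keep 'd'
  Step 4: replace b->d
Total insertions: 1

1


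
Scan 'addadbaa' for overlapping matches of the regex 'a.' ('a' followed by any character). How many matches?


Pattern: a. means 'a' followed by any character.
Scanning 'addadbaa' position-by-position:
  Pos 0: window 'ad' -> MATCH
  Pos 1: window 'dd' -> no
  Pos 2: window 'da' -> no
  Pos 3: window 'ad' -> MATCH
  Pos 4: window 'db' -> no
  Pos 5: window 'ba' -> no
  Pos 6: window 'aa' -> MATCH
  Pos 7: window 'a' -> no
Total matches: 3

3


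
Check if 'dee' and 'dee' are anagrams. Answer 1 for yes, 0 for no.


Sort characters of 'dee': 'dee'
Sort characters of 'dee': 'dee'
Sorted forms match -> they ARE anagrams
Result: 1

1


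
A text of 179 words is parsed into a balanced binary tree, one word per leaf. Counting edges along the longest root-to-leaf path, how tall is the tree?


In a balanced binary tree with n leaves the deepest leaf is ceil(log2(n)) edges below the root.
log2(179) = 7.4838
ceil(7.4838) = 8
height (edges) = 8

8


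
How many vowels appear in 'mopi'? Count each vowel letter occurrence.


Scanning each character of 'mopi':
  Position 1: 'm' -> consonant (running count: 0)
  Position 2: 'o' -> vowel (running count: 1)
  Position 3: 'p' -> consonant (running count: 1)
  Position 4: 'i' -> vowel (running count: 2)
Total vowels: 2

2


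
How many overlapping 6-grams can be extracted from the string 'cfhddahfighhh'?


String 'cfhddahfighhh' has length L = 13.
Number of overlapping n-grams = L - n + 1
Substituting: 13 - 6 + 1 = 8

8


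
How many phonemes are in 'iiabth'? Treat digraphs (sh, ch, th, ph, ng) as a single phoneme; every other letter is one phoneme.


Parsing 'iiabth' greedily, digraphs first:
  'i' -> vowel phoneme (phonemes so far: 1)
  'i' -> vowel phoneme (phonemes so far: 2)
  'a' -> vowel phoneme (phonemes so far: 3)
  'b' -> consonant phoneme (phonemes so far: 4)
  'th' -> digraph (1 consonant phoneme) (phonemes so far: 5)
Total phonemes: 5

5


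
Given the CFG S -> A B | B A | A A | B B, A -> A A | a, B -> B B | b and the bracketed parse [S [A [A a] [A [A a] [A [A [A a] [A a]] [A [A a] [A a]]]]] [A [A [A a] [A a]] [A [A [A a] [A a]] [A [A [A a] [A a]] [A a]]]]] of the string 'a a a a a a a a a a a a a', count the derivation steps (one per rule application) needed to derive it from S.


Every bracketed nonterminal node [X ...] in the tree is produced by exactly one rule application.
Reading the tree off as a leftmost derivation:
  Step 1: S  =>  A A   (applied S -> A A)
  Step 2: A A  =>  A A A   (applied A -> A A)
  Step 3: A A A  =>  a A A   (applied A -> a)
  Step 4: a A A  =>  a A A A   (applied A -> A A)
  Step 5: a A A A  =>  a a A A   (applied A -> a)
  Step 6: a a A A  =>  a a A A A   (applied A -> A A)
  Step 7: a a A A A  =>  a a A A A A   (applied A -> A A)
  Step 8: a a A A A A  =>  a a a A A A   (applied A -> a)
  Step 9: a a a A A A  =>  a a a a A A   (applied A -> a)
  Step 10: a a a a A A  =>  a a a a A A A   (applied A -> A A)
  Step 11: a a a a A A A  =>  a a a a a A A   (applied A -> a)
  Step 12: a a a a a A A  =>  a a a a a a A   (applied A -> a)
  Step 13: a a a a a a A  =>  a a a a a a A A   (applied A -> A A)
  Step 14: a a a a a a A A  =>  a a a a a a A A A   (applied A -> A A)
  Step 15: a a a a a a A A A  =>  a a a a a a a A A   (applied A -> a)
  Step 16: a a a a a a a A A  =>  a a a a a a a a A   (applied A -> a)
  Step 17: a a a a a a a a A  =>  a a a a a a a a A A   (applied A -> A A)
  Step 18: a a a a a a a a A A  =>  a a a a a a a a A A A   (applied A -> A A)
  Step 19: a a a a a a a a A A A  =>  a a a a a a a a a A A   (applied A -> a)
  Step 20: a a a a a a a a a A A  =>  a a a a a a a a a a A   (applied A -> a)
  Step 21: a a a a a a a a a a A  =>  a a a a a a a a a a A A   (applied A -> A A)
  Step 22: a a a a a a a a a a A A  =>  a a a a a a a a a a A A A   (applied A -> A A)
  Step 23: a a a a a a a a a a A A A  =>  a a a a a a a a a a a A A   (applied A -> a)
  Step 24: a a a a a a a a a a a A A  =>  a a a a a a a a a a a a A   (applied A -> a)
  Step 25: a a a a a a a a a a a a A  =>  a a a a a a a a a a a a a   (applied A -> a)
Final yield: a a a a a a a a a a a a a
Total rewrite steps: 25

25


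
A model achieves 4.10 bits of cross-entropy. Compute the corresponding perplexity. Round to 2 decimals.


Perplexity formula: PP = 2^H
H = 4.10
PP = 2^4.10
Decompose: 2^4.10 = 2^4 * 2^0.10
2^4 = 16, 2^0.10 ~ 1.0717735
PP ~ 16 * 1.0717735 = 17.1483760
Rounded to 2 decimals: 17.15

17.15


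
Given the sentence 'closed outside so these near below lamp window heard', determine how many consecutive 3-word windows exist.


Word trigrams from [9] words:
  Trigram 1: (closed outside so)
  Trigram 2: (outside so these)
  Trigram 3: (so these near)
  Trigram 4: (these near below)
  Trigram 5: (near below lamp)
  Trigram 6: (below lamp window)
  Trigram 7: (lamp window heard)
Total word trigrams: 9 - 2 = 7

7


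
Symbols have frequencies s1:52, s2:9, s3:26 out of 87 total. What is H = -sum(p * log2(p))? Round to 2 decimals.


Computing entropy H = -sum(p_i * log2(p_i)):
  s1: p = 52/87 = 0.5977, -p*log2(p) = 0.4438
  s2: p = 9/87 = 0.1034, -p*log2(p) = 0.3386
  s3: p = 26/87 = 0.2989, -p*log2(p) = 0.5207
H = sum of terms = 1.3031
Rounded to 2 decimals: 1.30

1.30


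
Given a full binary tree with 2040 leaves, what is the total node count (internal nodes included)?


Leaf nodes (terminals): 2040
Internal nodes = n - 1 = 2040 - 1 = 2039
Total = leaves + internal = 2040 + 2039 = 4079

4079


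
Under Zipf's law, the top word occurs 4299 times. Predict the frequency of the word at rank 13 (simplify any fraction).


Zipf's law: freq(rank) = f1 / rank
f1 = 4299, rank = 13
freq = 4299 / 13
GCD(4299, 13) = 1
Simplified: 4299/13

4299/13


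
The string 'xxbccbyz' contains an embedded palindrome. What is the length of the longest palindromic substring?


Scanning 'xxbccbyz' for palindromic substrings.
Substring at positions 2-5: 'bccb'.
Check: reverse('bccb') = 'bccb' -> palindrome confirmed.
Neighbouring characters ('x' / 'y') break symmetry, so it cannot extend further.
No longer palindromic substring exists; longest length = 4

4


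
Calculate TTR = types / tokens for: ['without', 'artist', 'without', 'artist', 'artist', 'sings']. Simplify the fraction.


Tokens: 6
Unique types: ('artist', 'sings', 'without') = 3
TTR = 3/6
Simplify: divide both by 3 -> 1/2
TTR = 1/2

1/2


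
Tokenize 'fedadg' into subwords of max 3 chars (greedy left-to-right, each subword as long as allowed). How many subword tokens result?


'fedadg' has 6 characters.
Chunking with max size 3:
  Chunk 1: 'fed' (positions 0-2)
  Chunk 2: 'adg' (positions 3-5)
Total chunks: ceil(6 / 3) = 2

2


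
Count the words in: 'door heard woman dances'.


Counting words by splitting on spaces:
  Word 1: 'door'
  Word 2: 'heard'
  Word 3: 'woman'
  Word 4: 'dances'
Total words: 4

4


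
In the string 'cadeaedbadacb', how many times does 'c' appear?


Scanning 'cadeaedbadacb' for 'c':
  Position 0: 'c' -> MATCH (count: 1)
  Position 11: 'c' -> MATCH (count: 2)
Total occurrences of 'c': 2

2


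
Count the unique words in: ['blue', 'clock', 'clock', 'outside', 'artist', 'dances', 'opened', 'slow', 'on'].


Listing all tokens and tracking unique types:
  Token 1: 'blue' -> NEW (unique so far: 1)
  Token 2: 'clock' -> NEW (unique so far: 2)
  Token 3: 'clock' -> duplicate (unique so far: 2)
  Token 4: 'outside' -> NEW (unique so far: 3)
  Token 5: 'artist' -> NEW (unique so far: 4)
  Token 6: 'dances' -> NEW (unique so far: 5)
  Token 7: 'opened' -> NEW (unique so far: 6)
  Token 8: 'slow' -> NEW (unique so far: 7)
  Token 9: 'on' -> NEW (unique so far: 8)
Unique types: ('artist', 'blue', 'clock', 'dances', 'on', 'opened', 'outside', 'slow')
Vocabulary size: 8

8


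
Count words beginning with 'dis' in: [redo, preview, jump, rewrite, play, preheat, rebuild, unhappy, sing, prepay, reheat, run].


Checking each word for prefix 'dis':
  'redo' -> no (count: 0)
  'preview' -> no (count: 0)
  'jump' -> no (count: 0)
  'rewrite' -> no (count: 0)
  'play' -> no (count: 0)
  'preheat' -> no (count: 0)
  'rebuild' -> no (count: 0)
  'unhappy' -> no (count: 0)
  'sing' -> no (count: 0)
  'prepay' -> no (count: 0)
  'reheat' -> no (count: 0)
  'run' -> no (count: 0)
Total with prefix 'dis': 0

0


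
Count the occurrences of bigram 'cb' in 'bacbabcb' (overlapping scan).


Scanning 'bacbabcb' for bigram 'cb':
  Position 0: 'ba' -> no
  Position 1: 'ac' -> no
  Position 2: 'cb' -> MATCH
  Position 3: 'ba' -> no
  Position 4: 'ab' -> no
  Position 5: 'bc' -> no
  Position 6: 'cb' -> MATCH
Total matches: 2

2


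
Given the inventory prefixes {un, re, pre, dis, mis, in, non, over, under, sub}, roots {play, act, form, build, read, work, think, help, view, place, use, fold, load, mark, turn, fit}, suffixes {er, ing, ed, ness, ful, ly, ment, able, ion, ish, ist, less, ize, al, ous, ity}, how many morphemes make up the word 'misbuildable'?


Segmenting 'misbuildable' against the inventory:
  'mis' -> prefix (morpheme 1)
  'build' -> root (morpheme 2)
  'able' -> suffix (morpheme 3)
Total morphemes: 3

3


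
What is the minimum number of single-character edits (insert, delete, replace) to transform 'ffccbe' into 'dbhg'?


Building DP table for s1='ffccbe' (len 6) and s2='dbhg' (len 4):
       d  b  h  g
    0  1  2  3  4
  f 1  1  2  3  4
  f 2  2  2  3  4
  c 3  3  3  3  4
  c 4  4  4  4  4
  b 5  5  4  5  5
  e 6  6  5  5  6
Edit distance = dp[6][4] = 6

6


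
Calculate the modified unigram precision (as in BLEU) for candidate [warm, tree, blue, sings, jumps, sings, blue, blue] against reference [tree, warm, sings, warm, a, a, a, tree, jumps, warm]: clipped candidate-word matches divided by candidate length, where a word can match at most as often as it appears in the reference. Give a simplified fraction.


Reference word counts: {'a': 3, 'jumps': 1, 'sings': 1, 'tree': 2, 'warm': 3}
Checking each candidate word (with clipping):
  'warm' -> in reference (ref count 3, used 1/3) -> match (matches: 1)
  'tree' -> in reference (ref count 2, used 1/2) -> match (matches: 2)
  'blue' -> not in reference -> no match (matches: 2)
  'sings' -> in reference (ref count 1, used 1/1) -> match (matches: 3)
  'jumps' -> in reference (ref count 1, used 1/1) -> match (matches: 4)
  'sings' -> ref count 1 already used up (1/1) -> clipped, no match (matches: 4)
  'blue' -> not in reference -> no match (matches: 4)
  'blue' -> not in reference -> no match (matches: 4)
Clipped matches: 4, Candidate length: 8
Precision = 4/8 = 1/2

1/2


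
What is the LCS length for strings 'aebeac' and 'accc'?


DP table for LCS of 'aebeac' and 'accc':
       a  c  c  c
    0  0  0  0  0
  a 0  1  1  1  1
  e 0  1  1  1  1
  b 0  1  1  1  1
  e 0  1  1  1  1
  a 0  1  1  1  1
  c 0  1  2  2  2
LCS: 'ac'
LCS length = 2

2


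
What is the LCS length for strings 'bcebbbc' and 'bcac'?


DP table for LCS of 'bcebbbc' and 'bcac':
       b  c  a  c
    0  0  0  0  0
  b 0  1  1  1  1
  c 0  1  2  2  2
  e 0  1  2  2  2
  b 0  1  2  2  2
  b 0  1  2  2  2
  b 0  1  2  2  2
  c 0  1  2  2  3
LCS: 'bcc'
LCS length = 3

3


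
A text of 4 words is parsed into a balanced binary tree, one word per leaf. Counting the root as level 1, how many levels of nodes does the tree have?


In a balanced binary tree with n leaves the deepest leaf is ceil(log2(n)) edges below the root,
so counting node levels inclusive of root and leaves gives ceil(log2(n)) + 1 levels.
log2(4) = 2.0000
ceil(2.0000) = 2
levels = 2 + 1 = 3

3


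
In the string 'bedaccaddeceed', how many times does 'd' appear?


Scanning 'bedaccaddeceed' for 'd':
  Position 2: 'd' -> MATCH (count: 1)
  Position 7: 'd' -> MATCH (count: 2)
  Position 8: 'd' -> MATCH (count: 3)
  Position 13: 'd' -> MATCH (count: 4)
Total occurrences of 'd': 4

4


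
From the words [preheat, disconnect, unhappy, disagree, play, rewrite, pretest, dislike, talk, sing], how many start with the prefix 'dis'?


Checking each word for prefix 'dis':
  'preheat' -> no (count: 0)
  'disconnect' -> YES, starts with 'dis' (count: 1)
  'unhappy' -> no (count: 1)
  'disagree' -> YES, starts with 'dis' (count: 2)
  'play' -> no (count: 2)
  'rewrite' -> no (count: 2)
  'pretest' -> no (count: 2)
  'dislike' -> YES, starts with 'dis' (count: 3)
  'talk' -> no (count: 3)
  'sing' -> no (count: 3)
Total with prefix 'dis': 3

3


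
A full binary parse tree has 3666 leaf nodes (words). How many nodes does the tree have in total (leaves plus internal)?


Leaf nodes (terminals): 3666
Internal nodes = n - 1 = 3666 - 1 = 3665
Total = leaves + internal = 3666 + 3665 = 7331

7331


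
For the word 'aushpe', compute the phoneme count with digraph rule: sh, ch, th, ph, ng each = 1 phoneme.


Parsing 'aushpe' greedily, digraphs first:
  'a' -> vowel phoneme (phonemes so far: 1)
  'u' -> vowel phoneme (phonemes so far: 2)
  'sh' -> digraph (1 consonant phoneme) (phonemes so far: 3)
  'p' -> consonant phoneme (phonemes so far: 4)
  'e' -> vowel phoneme (phonemes so far: 5)
Total phonemes: 5

5


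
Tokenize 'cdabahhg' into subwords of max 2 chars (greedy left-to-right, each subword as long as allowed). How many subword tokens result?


'cdabahhg' has 8 characters.
Chunking with max size 2:
  Chunk 1: 'cd' (positions 0-1)
  Chunk 2: 'ab' (positions 2-3)
  Chunk 3: 'ah' (positions 4-5)
  Chunk 4: 'hg' (positions 6-7)
Total chunks: ceil(8 / 2) = 4

4


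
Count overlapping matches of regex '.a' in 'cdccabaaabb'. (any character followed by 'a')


Pattern: .a means any character followed by 'a'.
Scanning 'cdccabaaabb' position-by-position:
  Pos 0: window 'cd' -> no
  Pos 1: window 'dc' -> no
  Pos 2: window 'cc' -> no
  Pos 3: window 'ca' -> MATCH
  Pos 4: window 'ab' -> no
  Pos 5: window 'ba' -> MATCH
  Pos 6: window 'aa' -> MATCH
  Pos 7: window 'aa' -> MATCH
  Pos 8: window 'ab' -> no
  Pos 9: window 'bb' -> no
  Pos 10: window 'b' -> no
Total matches: 4

4


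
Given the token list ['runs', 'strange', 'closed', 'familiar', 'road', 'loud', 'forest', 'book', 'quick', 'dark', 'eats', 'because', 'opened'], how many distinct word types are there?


Listing all tokens and tracking unique types:
  Token 1: 'runs' -> NEW (unique so far: 1)
  Token 2: 'strange' -> NEW (unique so far: 2)
  Token 3: 'closed' -> NEW (unique so far: 3)
  Token 4: 'familiar' -> NEW (unique so far: 4)
  Token 5: 'road' -> NEW (unique so far: 5)
  Token 6: 'loud' -> NEW (unique so far: 6)
  Token 7: 'forest' -> NEW (unique so far: 7)
  Token 8: 'book' -> NEW (unique so far: 8)
  Token 9: 'quick' -> NEW (unique so far: 9)
  Token 10: 'dark' -> NEW (unique so far: 10)
  Token 11: 'eats' -> NEW (unique so far: 11)
  Token 12: 'because' -> NEW (unique so far: 12)
  Token 13: 'opened' -> NEW (unique so far: 13)
Unique types: ('because', 'book', 'closed', 'dark', 'eats', 'familiar', 'forest', 'loud', 'opened', 'quick', 'road', 'runs', 'strange')
Vocabulary size: 13

13
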